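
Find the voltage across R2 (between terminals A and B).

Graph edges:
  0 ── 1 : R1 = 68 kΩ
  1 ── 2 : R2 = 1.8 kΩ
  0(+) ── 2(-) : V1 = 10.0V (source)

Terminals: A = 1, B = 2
R1 and R2 are in series across V1 (node 0 → node 1 → node 2), and the output A–B is taken across R2, so this is a voltage divider.
Series current: I = V1/(R1 + R2) = 10/(68000 + 1800) = 10/69800 = 0.0001433 A
V_R2 = I × R2 = V1 × R2/(R1 + R2) = 10 × 1800/69800 = 0.2579 V

Final answer: 0.2579 V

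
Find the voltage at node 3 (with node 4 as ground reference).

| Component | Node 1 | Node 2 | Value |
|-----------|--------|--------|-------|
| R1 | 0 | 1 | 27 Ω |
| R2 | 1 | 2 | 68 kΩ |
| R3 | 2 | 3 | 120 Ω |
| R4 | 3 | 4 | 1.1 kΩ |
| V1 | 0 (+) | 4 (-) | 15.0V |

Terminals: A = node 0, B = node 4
Nodal analysis, taking node 4 as the 0 V reference.
Source V1 fixes V_0 = 15 V.
KCL at each unknown node (sum of currents leaving = 0; resistances in Ω):
  Node 1: (V_1 - 15)/27 + (V_1 - V_2)/68000 = 0
  Node 2: (V_2 - V_1)/68000 + (V_2 - V_3)/120 = 0
  Node 3: (V_3 - V_2)/120 + (V_3 - 0)/1100 = 0
Collecting terms (coefficients in siemens):
  0.03705·V_1 - 0.00001471·V_2 = 0.5556
  0.008348·V_2 - 0.00001471·V_1 - 0.008333·V_3 = 0
  0.009242·V_3 - 0.008333·V_2 = 0
Solving these 3 simultaneous equations (Gaussian elimination) gives:
  V_1 = 14.99 V, V_2 = 0.2643 V, V_3 = 0.2383 V
The requested potential is V_3 = 0.2383 V.

Final answer: V_3 = 0.2383 V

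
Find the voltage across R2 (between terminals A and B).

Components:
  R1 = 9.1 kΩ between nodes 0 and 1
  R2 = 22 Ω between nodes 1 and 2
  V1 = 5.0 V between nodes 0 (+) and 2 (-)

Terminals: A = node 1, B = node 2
R1 and R2 are in series across V1 (node 0 → node 1 → node 2), and the output A–B is taken across R2, so this is a voltage divider.
Series current: I = V1/(R1 + R2) = 5/(9100 + 22) = 5/9122 = 0.0005481 A
V_R2 = I × R2 = V1 × R2/(R1 + R2) = 5 × 22/9122 = 0.01206 V

Final answer: 0.01206 V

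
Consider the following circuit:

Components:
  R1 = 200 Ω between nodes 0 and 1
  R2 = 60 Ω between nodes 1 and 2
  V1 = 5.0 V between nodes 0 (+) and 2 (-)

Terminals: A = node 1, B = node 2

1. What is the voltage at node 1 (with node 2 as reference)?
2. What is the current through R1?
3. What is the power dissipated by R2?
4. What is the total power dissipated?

Nodal analysis, taking node 2 as the 0 V reference.
Source V1 fixes V_0 = 5 V.
KCL at each unknown node (sum of currents leaving = 0; resistances in Ω):
  Node 1: (V_1 - 5)/200 + (V_1 - 0)/60 = 0
Collecting terms: 0.02167 × V_1 = 0.025  =>  V_1 = 1.154 V
Part 1:
  Read off the nodal solution: V_1 = 1.154 V
Part 2:
  I_R1 = (V_0 - V_1)/R1 = (5 - 1.154)/200 = 0.01923 A
  Magnitude: I_R1 = 0.01923 A
Part 3:
  I_R2 = (V_1 - V_2)/R2 = (1.154 - 0)/60 = 0.01923 A
  P_R2 = I_R2² × R2 = (0.01923)² × 60 = 0.02219 W
Part 4:
  Power in each resistor, P = (ΔV)²/R:
    P_R1 = (5 - 1.154)²/200 = 0.07396 W
    P_R2 = (1.154 - 0)²/60 = 0.02219 W
  P_total = P_R1 + P_R2 = 0.09615 W

Final answers:
1. V_1 = 1.154 V
2. I_R1 = 0.01923 A
3. P_R2 = 0.02219 W
4. P_total = 0.09615 W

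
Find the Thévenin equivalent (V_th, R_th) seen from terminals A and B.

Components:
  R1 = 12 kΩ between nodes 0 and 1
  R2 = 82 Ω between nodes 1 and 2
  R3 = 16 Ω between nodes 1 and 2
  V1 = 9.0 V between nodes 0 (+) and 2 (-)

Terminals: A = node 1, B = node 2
Step 1 — V_th is the open-circuit voltage V_A - V_B (nothing connected across the terminals).
Nodal analysis, taking node 2 as the 0 V reference.
Source V1 fixes V_0 = 9 V.
KCL at each unknown node (sum of currents leaving = 0; resistances in Ω):
  Node 1: (V_1 - 9)/12000 + (V_1 - 0)/82 + (V_1 - 0)/16 = 0
Collecting terms: 0.07478 × V_1 = 0.00075  =>  V_1 = 0.01003 V
V_th = V_1 - V_2 = 0.01003 - 0 = 0.01003 V
Step 2 — R_th: zero the source — replace V1 by a short circuit (node 2 merges into node 0) — and find the resistance seen between A (node 1) and B (node 0).
Reduce the network between node 1 (A) and node 0 (B) by series/parallel combination:
  Rp1 = R1 ‖ R2 ‖ R3 (parallel, all between nodes 0 and 1) = 1/(1/12000 + 1/82 + 1/16) = 13.37 Ω
R_th = 13.37 Ω

Final answer: V_th = 0.01003 V, R_th = 13.37 Ω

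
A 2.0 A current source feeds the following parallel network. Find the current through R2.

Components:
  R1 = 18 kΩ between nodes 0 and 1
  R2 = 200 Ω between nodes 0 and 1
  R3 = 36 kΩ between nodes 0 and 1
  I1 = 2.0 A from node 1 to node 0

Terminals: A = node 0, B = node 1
All resistors sit directly between nodes 0 and 1, so they are in parallel and share one voltage V; the full source current 2 A splits among them.
1/R_par = 1/18000 + 1/200 + 1/36000 = 0.005083 S  =>  R_par = 196.7 Ω
V = I × R_par = 2 × 196.7 = 393.4 V
I_R2 = V/R2 = 393.4/200 = 1.967 A

Final answer: 1.967 A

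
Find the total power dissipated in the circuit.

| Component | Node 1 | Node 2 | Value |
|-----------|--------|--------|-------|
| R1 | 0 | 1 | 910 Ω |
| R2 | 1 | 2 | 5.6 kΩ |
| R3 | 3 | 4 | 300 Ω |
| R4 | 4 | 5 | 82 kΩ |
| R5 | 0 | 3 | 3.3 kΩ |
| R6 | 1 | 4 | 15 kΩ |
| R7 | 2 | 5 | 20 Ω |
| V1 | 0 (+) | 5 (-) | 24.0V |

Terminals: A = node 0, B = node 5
Nodal analysis, taking node 5 as the 0 V reference.
Source V1 fixes V_0 = 24 V.
KCL at each unknown node (sum of currents leaving = 0; resistances in Ω):
  Node 1: (V_1 - 24)/910 + (V_1 - V_2)/5600 + (V_1 - V_4)/15000 = 0
  Node 2: (V_2 - V_1)/5600 + (V_2 - 0)/20 = 0
  Node 3: (V_3 - V_4)/300 + (V_3 - 24)/3300 = 0
  Node 4: (V_4 - V_3)/300 + (V_4 - 0)/82000 + (V_4 - V_1)/15000 = 0
Collecting terms (coefficients in siemens):
  0.001344·V_1 - 0.0001786·V_2 - 0.00006667·V_4 = 0.02637
  0.05018·V_2 - 0.0001786·V_1 = 0
  0.003636·V_3 - 0.003333·V_4 = 0.007273
  0.003412·V_4 - 0.00006667·V_1 - 0.003333·V_3 = 0
Solving these 4 simultaneous equations (Gaussian elimination) gives:
  V_1 = 20.75 V, V_2 = 0.07385 V, V_3 = 22.69 V, V_4 = 22.57 V
Power in each resistor, P = (ΔV)²/R:
  P_R1 = (24 - 20.75)²/910 = 0.0116 W
  P_R2 = (20.75 - 0.07385)²/5600 = 0.07634 W
  P_R3 = (22.69 - 22.57)²/300 = 0.00004721 W
  P_R4 = (22.57 - 0)²/82000 = 0.006213 W
  P_R5 = (24 - 22.69)²/3300 = 0.0005193 W
  P_R6 = (20.75 - 22.57)²/15000 = 0.0002212 W
  P_R7 = (0.07385 - 0)²/20 = 0.0002727 W
P_total = P_R1 + P_R2 + P_R3 + P_R4 + P_R5 + P_R6 + P_R7 = 0.09522 W

Final answer: 0.09522 W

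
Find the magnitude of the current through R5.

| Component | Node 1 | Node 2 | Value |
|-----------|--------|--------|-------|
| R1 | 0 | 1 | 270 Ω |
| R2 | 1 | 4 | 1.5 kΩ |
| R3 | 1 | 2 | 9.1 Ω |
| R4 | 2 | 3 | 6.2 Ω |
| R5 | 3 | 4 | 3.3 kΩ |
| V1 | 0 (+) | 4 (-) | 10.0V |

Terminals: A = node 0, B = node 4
Nodal analysis, taking node 4 as the 0 V reference.
Source V1 fixes V_0 = 10 V.
KCL at each unknown node (sum of currents leaving = 0; resistances in Ω):
  Node 1: (V_1 - 10)/270 + (V_1 - 0)/1500 + (V_1 - V_2)/9.1 = 0
  Node 2: (V_2 - V_1)/9.1 + (V_2 - V_3)/6.2 = 0
  Node 3: (V_3 - V_2)/6.2 + (V_3 - 0)/3300 = 0
Collecting terms (coefficients in siemens):
  0.1143·V_1 - 0.1099·V_2 = 0.03704
  0.2712·V_2 - 0.1099·V_1 - 0.1613·V_3 = 0
  0.1616·V_3 - 0.1613·V_2 = 0
Solving these 3 simultaneous equations (Gaussian elimination) gives:
  V_1 = 7.927 V, V_2 = 7.906 V, V_3 = 7.891 V
I_R5 = (V_3 - V_4)/R5 = (7.891 - 0)/3300 = 0.002391 A
|I_R5| = 0.002391 A

Final answer: |I_R5| = 0.002391 A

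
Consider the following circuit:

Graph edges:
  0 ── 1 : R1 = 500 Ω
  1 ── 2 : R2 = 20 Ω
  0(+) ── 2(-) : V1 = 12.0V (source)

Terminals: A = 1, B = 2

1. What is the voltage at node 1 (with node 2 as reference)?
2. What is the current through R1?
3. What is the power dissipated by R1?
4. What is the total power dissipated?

Nodal analysis, taking node 2 as the 0 V reference.
Source V1 fixes V_0 = 12 V.
KCL at each unknown node (sum of currents leaving = 0; resistances in Ω):
  Node 1: (V_1 - 12)/500 + (V_1 - 0)/20 = 0
Collecting terms: 0.052 × V_1 = 0.024  =>  V_1 = 0.4615 V
Part 1:
  Read off the nodal solution: V_1 = 0.4615 V
Part 2:
  I_R1 = (V_0 - V_1)/R1 = (12 - 0.4615)/500 = 0.02308 A
  Magnitude: I_R1 = 0.02308 A
Part 3:
  I_R1 = (V_0 - V_1)/R1 = (12 - 0.4615)/500 = 0.02308 A
  P_R1 = I_R1² × R1 = (0.02308)² × 500 = 0.2663 W
Part 4:
  Power in each resistor, P = (ΔV)²/R:
    P_R1 = (12 - 0.4615)²/500 = 0.2663 W
    P_R2 = (0.4615 - 0)²/20 = 0.01065 W
  P_total = P_R1 + P_R2 = 0.2769 W

Final answers:
1. V_1 = 0.4615 V
2. I_R1 = 0.02308 A
3. P_R1 = 0.2663 W
4. P_total = 0.2769 W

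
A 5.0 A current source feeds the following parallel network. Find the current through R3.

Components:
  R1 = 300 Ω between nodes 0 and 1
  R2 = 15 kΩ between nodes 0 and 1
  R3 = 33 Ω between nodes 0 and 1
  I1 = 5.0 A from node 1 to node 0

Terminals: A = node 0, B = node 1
All resistors sit directly between nodes 0 and 1, so they are in parallel and share one voltage V; the full source current 5 A splits among them.
1/R_par = 1/300 + 1/15000 + 1/33 = 0.0337 S  =>  R_par = 29.67 Ω
V = I × R_par = 5 × 29.67 = 148.4 V
I_R3 = V/R3 = 148.4/33 = 4.496 A

Final answer: 4.496 A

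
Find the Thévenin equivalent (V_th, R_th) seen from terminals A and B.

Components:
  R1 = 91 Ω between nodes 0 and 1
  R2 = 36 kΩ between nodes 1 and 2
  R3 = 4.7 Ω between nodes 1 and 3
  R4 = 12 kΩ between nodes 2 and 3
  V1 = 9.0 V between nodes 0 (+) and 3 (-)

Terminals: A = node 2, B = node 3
Step 1 — V_th is the open-circuit voltage V_A - V_B (nothing connected across the terminals).
Nodal analysis, taking node 3 as the 0 V reference.
Source V1 fixes V_0 = 9 V.
KCL at each unknown node (sum of currents leaving = 0; resistances in Ω):
  Node 1: (V_1 - 9)/91 + (V_1 - V_2)/36000 + (V_1 - 0)/4.7 = 0
  Node 2: (V_2 - V_1)/36000 + (V_2 - 0)/12000 = 0
Collecting terms (coefficients in siemens):
  0.2238·V_1 - 0.00002778·V_2 = 0.0989
  0.0001111·V_2 - 0.00002778·V_1 = 0
Determinant D = (0.2238)(0.0001111) - (-0.00002778)(-0.00002778) = 0.00002486
V_1 = [(0.0989)(0.0001111) - (-0.00002778)(0)]/D = 0.442 V
V_2 = [(0.2238)(0) - (0.0989)(-0.00002778)]/D = 0.1105 V
V_th = V_2 - V_3 = 0.1105 - 0 = 0.1105 V
Step 2 — R_th: zero the source — replace V1 by a short circuit (node 3 merges into node 0) — and find the resistance seen between A (node 2) and B (node 0).
Reduce the network between node 2 (A) and node 0 (B) by series/parallel combination:
  Rp1 = R1 ‖ R3 (parallel, both between nodes 0 and 1) = 1/(1/91 + 1/4.7) = 4.469 Ω
  Rs1 = R2 + Rp1 (series, joined only at node 1) = 36000 + 4.469 = 36000 Ω
  Rp2 = R4 ‖ Rs1 (parallel, both between nodes 0 and 2) = 1/(1/12000 + 1/36000) = 9000 Ω
R_th = 9 kΩ

Final answer: V_th = 0.1105 V, R_th = 9 kΩ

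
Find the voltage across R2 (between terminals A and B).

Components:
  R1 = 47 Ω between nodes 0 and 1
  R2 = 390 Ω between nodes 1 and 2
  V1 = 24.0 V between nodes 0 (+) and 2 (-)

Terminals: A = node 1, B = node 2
R1 and R2 are in series across V1 (node 0 → node 1 → node 2), and the output A–B is taken across R2, so this is a voltage divider.
Series current: I = V1/(R1 + R2) = 24/(47 + 390) = 24/437 = 0.05492 A
V_R2 = I × R2 = V1 × R2/(R1 + R2) = 24 × 390/437 = 21.42 V

Final answer: 21.42 V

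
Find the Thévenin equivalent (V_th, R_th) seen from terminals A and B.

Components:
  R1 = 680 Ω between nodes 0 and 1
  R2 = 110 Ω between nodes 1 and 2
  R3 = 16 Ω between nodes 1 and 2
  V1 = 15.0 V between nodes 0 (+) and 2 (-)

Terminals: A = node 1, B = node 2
Step 1 — V_th is the open-circuit voltage V_A - V_B (nothing connected across the terminals).
Nodal analysis, taking node 2 as the 0 V reference.
Source V1 fixes V_0 = 15 V.
KCL at each unknown node (sum of currents leaving = 0; resistances in Ω):
  Node 1: (V_1 - 15)/680 + (V_1 - 0)/110 + (V_1 - 0)/16 = 0
Collecting terms: 0.07306 × V_1 = 0.02206  =>  V_1 = 0.3019 V
V_th = V_1 - V_2 = 0.3019 - 0 = 0.3019 V
Step 2 — R_th: zero the source — replace V1 by a short circuit (node 2 merges into node 0) — and find the resistance seen between A (node 1) and B (node 0).
Reduce the network between node 1 (A) and node 0 (B) by series/parallel combination:
  Rp1 = R1 ‖ R2 ‖ R3 (parallel, all between nodes 0 and 1) = 1/(1/680 + 1/110 + 1/16) = 13.69 Ω
R_th = 13.69 Ω

Final answer: V_th = 0.3019 V, R_th = 13.69 Ω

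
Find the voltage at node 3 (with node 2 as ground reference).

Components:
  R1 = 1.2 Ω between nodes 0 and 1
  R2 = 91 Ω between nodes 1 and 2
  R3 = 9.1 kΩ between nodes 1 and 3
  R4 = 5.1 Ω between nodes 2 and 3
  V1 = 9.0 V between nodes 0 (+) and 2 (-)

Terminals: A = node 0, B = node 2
Nodal analysis, taking node 2 as the 0 V reference.
Source V1 fixes V_0 = 9 V.
KCL at each unknown node (sum of currents leaving = 0; resistances in Ω):
  Node 1: (V_1 - 9)/1.2 + (V_1 - 0)/91 + (V_1 - V_3)/9100 = 0
  Node 3: (V_3 - V_1)/9100 + (V_3 - 0)/5.1 = 0
Collecting terms (coefficients in siemens):
  0.8444·V_1 - 0.0001099·V_3 = 7.5
  0.1962·V_3 - 0.0001099·V_1 = 0
Determinant D = (0.8444)(0.1962) - (-0.0001099)(-0.0001099) = 0.1657
V_1 = [(7.5)(0.1962) - (-0.0001099)(0)]/D = 8.882 V
V_3 = [(0.8444)(0) - (7.5)(-0.0001099)]/D = 0.004975 V
The requested potential is V_3 = 0.004975 V.

Final answer: V_3 = 0.004975 V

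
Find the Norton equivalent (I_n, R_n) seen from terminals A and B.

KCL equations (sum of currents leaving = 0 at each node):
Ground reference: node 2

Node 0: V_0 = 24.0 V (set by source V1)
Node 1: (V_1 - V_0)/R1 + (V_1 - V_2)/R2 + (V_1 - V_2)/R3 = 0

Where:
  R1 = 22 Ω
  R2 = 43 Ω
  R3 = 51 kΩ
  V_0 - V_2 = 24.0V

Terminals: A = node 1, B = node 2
Find the Thévenin equivalent first; then I_n = V_th/R_th and R_n = R_th.
Step 1 — V_th is the open-circuit voltage V_A - V_B (nothing connected across the terminals).
Nodal analysis, taking node 2 as the 0 V reference.
Source V1 fixes V_0 = 24 V.
KCL at each unknown node (sum of currents leaving = 0; resistances in Ω):
  Node 1: (V_1 - 24)/22 + (V_1 - 0)/43 + (V_1 - 0)/51000 = 0
Collecting terms: 0.06873 × V_1 = 1.091  =>  V_1 = 15.87 V
V_th = V_1 - V_2 = 15.87 - 0 = 15.87 V
Step 2 — R_th: zero the source — replace V1 by a short circuit (node 2 merges into node 0) — and find the resistance seen between A (node 1) and B (node 0).
Reduce the network between node 1 (A) and node 0 (B) by series/parallel combination:
  Rp1 = R1 ‖ R2 ‖ R3 (parallel, all between nodes 0 and 1) = 1/(1/22 + 1/43 + 1/51000) = 14.55 Ω
R_th = 14.55 Ω
I_n = V_th/R_th = 15.87/14.55 = 1.091 A, and R_n = R_th = 14.55 Ω

Final answer: I_n = 1.091 A, R_n = 14.55 Ω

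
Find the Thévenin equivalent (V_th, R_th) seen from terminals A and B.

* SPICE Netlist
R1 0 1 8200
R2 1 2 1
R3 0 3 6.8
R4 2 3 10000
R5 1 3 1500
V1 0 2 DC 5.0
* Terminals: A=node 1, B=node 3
Step 1 — V_th is the open-circuit voltage V_A - V_B (nothing connected across the terminals).
Nodal analysis, taking node 2 as the 0 V reference.
Source V1 fixes V_0 = 5 V.
KCL at each unknown node (sum of currents leaving = 0; resistances in Ω):
  Node 1: (V_1 - 5)/8200 + (V_1 - 0)/1 + (V_1 - V_3)/1500 = 0
  Node 3: (V_3 - 5)/6.8 + (V_3 - 0)/10000 + (V_3 - V_1)/1500 = 0
Collecting terms (coefficients in siemens):
  1.001·V_1 - 0.0006667·V_3 = 0.0006098
  0.1478·V_3 - 0.0006667·V_1 = 0.7353
Determinant D = (1.001)(0.1478) - (-0.0006667)(-0.0006667) = 0.1479
V_1 = [(0.0006098)(0.1478) - (-0.0006667)(0.7353)]/D = 0.003923 V
V_3 = [(1.001)(0.7353) - (0.0006098)(-0.0006667)]/D = 4.974 V
V_th = V_1 - V_3 = 0.003923 - 4.974 = -4.97 V
Step 2 — R_th: zero the source — replace V1 by a short circuit (node 2 merges into node 0) — and find the resistance seen between A (node 1) and B (node 3).
Reduce the network between node 1 (A) and node 3 (B) by series/parallel combination:
  Rp1 = R1 ‖ R2 (parallel, both between nodes 0 and 1) = 1/(1/8200 + 1/1) = 0.9999 Ω
  Rp2 = R3 ‖ R4 (parallel, both between nodes 0 and 3) = 1/(1/6.8 + 1/10000) = 6.795 Ω
  Rs1 = Rp1 + Rp2 (series, joined only at node 0) = 0.9999 + 6.795 = 7.795 Ω
  Rp3 = R5 ‖ Rs1 (parallel, both between nodes 1 and 3) = 1/(1/1500 + 1/7.795) = 7.755 Ω
R_th = 7.755 Ω

Final answer: V_th = -4.97 V, R_th = 7.755 Ω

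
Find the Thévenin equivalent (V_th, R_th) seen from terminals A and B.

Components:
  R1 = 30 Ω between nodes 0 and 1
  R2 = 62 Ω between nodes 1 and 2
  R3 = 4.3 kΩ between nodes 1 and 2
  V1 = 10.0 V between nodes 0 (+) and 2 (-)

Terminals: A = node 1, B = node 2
Step 1 — V_th is the open-circuit voltage V_A - V_B (nothing connected across the terminals).
Nodal analysis, taking node 2 as the 0 V reference.
Source V1 fixes V_0 = 10 V.
KCL at each unknown node (sum of currents leaving = 0; resistances in Ω):
  Node 1: (V_1 - 10)/30 + (V_1 - 0)/62 + (V_1 - 0)/4300 = 0
Collecting terms: 0.04969 × V_1 = 0.3333  =>  V_1 = 6.708 V
V_th = V_1 - V_2 = 6.708 - 0 = 6.708 V
Step 2 — R_th: zero the source — replace V1 by a short circuit (node 2 merges into node 0) — and find the resistance seen between A (node 1) and B (node 0).
Reduce the network between node 1 (A) and node 0 (B) by series/parallel combination:
  Rp1 = R1 ‖ R2 ‖ R3 (parallel, all between nodes 0 and 1) = 1/(1/30 + 1/62 + 1/4300) = 20.12 Ω
R_th = 20.12 Ω

Final answer: V_th = 6.708 V, R_th = 20.12 Ω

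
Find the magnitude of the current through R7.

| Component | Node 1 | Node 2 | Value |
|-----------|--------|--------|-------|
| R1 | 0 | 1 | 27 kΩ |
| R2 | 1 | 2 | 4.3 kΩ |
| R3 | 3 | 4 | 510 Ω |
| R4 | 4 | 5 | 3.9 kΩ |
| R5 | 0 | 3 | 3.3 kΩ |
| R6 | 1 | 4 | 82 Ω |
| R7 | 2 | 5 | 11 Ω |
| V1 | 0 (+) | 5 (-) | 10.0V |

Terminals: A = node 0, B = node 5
Nodal analysis, taking node 5 as the 0 V reference.
Source V1 fixes V_0 = 10 V.
KCL at each unknown node (sum of currents leaving = 0; resistances in Ω):
  Node 1: (V_1 - 10)/27000 + (V_1 - V_2)/4300 + (V_1 - V_4)/82 = 0
  Node 2: (V_2 - V_1)/4300 + (V_2 - 0)/11 = 0
  Node 3: (V_3 - V_4)/510 + (V_3 - 10)/3300 = 0
  Node 4: (V_4 - V_3)/510 + (V_4 - 0)/3900 + (V_4 - V_1)/82 = 0
Collecting terms (coefficients in siemens):
  0.01246·V_1 - 0.0002326·V_2 - 0.0122·V_4 = 0.0003704
  0.09114·V_2 - 0.0002326·V_1 = 0
  0.002264·V_3 - 0.001961·V_4 = 0.00303
  0.01441·V_4 - 0.0122·V_1 - 0.001961·V_3 = 0
Solving these 4 simultaneous equations (Gaussian elimination) gives:
  V_1 = 3.767 V, V_2 = 0.009611 V, V_3 = 4.647 V, V_4 = 3.819 V
I_R7 = (V_2 - V_5)/R7 = (0.009611 - 0)/11 = 0.0008737 A
|I_R7| = 0.0008737 A

Final answer: |I_R7| = 0.0008737 A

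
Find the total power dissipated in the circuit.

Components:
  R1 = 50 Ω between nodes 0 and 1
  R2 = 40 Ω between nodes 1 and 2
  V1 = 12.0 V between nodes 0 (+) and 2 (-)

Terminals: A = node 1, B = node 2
Nodal analysis, taking node 2 as the 0 V reference.
Source V1 fixes V_0 = 12 V.
KCL at each unknown node (sum of currents leaving = 0; resistances in Ω):
  Node 1: (V_1 - 12)/50 + (V_1 - 0)/40 = 0
Collecting terms: 0.045 × V_1 = 0.24  =>  V_1 = 5.333 V
Power in each resistor, P = (ΔV)²/R:
  P_R1 = (12 - 5.333)²/50 = 0.8889 W
  P_R2 = (5.333 - 0)²/40 = 0.7111 W
P_total = P_R1 + P_R2 = 1.6 W

Final answer: 1.6 W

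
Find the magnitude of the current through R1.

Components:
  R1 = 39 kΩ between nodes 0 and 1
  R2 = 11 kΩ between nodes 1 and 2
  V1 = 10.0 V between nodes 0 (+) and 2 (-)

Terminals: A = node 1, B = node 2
Nodal analysis, taking node 2 as the 0 V reference.
Source V1 fixes V_0 = 10 V.
KCL at each unknown node (sum of currents leaving = 0; resistances in Ω):
  Node 1: (V_1 - 10)/39000 + (V_1 - 0)/11000 = 0
Collecting terms: 0.0001166 × V_1 = 0.0002564  =>  V_1 = 2.2 V
I_R1 = (V_0 - V_1)/R1 = (10 - 2.2)/39000 = 0.0002 A
|I_R1| = 0.0002 A

Final answer: |I_R1| = 0.0002 A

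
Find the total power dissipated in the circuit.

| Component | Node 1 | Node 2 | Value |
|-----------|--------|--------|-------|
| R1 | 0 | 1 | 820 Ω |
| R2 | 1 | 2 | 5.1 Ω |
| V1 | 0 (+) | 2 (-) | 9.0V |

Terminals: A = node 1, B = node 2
Nodal analysis, taking node 2 as the 0 V reference.
Source V1 fixes V_0 = 9 V.
KCL at each unknown node (sum of currents leaving = 0; resistances in Ω):
  Node 1: (V_1 - 9)/820 + (V_1 - 0)/5.1 = 0
Collecting terms: 0.1973 × V_1 = 0.01098  =>  V_1 = 0.05563 V
Power in each resistor, P = (ΔV)²/R:
  P_R1 = (9 - 0.05563)²/820 = 0.09756 W
  P_R2 = (0.05563 - 0)²/5.1 = 0.0006068 W
P_total = P_R1 + P_R2 = 0.09817 W

Final answer: 0.09817 W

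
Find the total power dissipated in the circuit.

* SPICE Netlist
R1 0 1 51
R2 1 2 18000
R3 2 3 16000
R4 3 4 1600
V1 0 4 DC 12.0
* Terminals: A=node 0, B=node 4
Nodal analysis, taking node 4 as the 0 V reference.
Source V1 fixes V_0 = 12 V.
KCL at each unknown node (sum of currents leaving = 0; resistances in Ω):
  Node 1: (V_1 - 12)/51 + (V_1 - V_2)/18000 = 0
  Node 2: (V_2 - V_1)/18000 + (V_2 - V_3)/16000 = 0
  Node 3: (V_3 - V_2)/16000 + (V_3 - 0)/1600 = 0
Collecting terms (coefficients in siemens):
  0.01966·V_1 - 0.00005556·V_2 = 0.2353
  0.0001181·V_2 - 0.00005556·V_1 - 0.0000625·V_3 = 0
  0.0006875·V_3 - 0.0000625·V_2 = 0
Solving these 3 simultaneous equations (Gaussian elimination) gives:
  V_1 = 11.98 V, V_2 = 5.924 V, V_3 = 0.5386 V
Power in each resistor, P = (ΔV)²/R:
  P_R1 = (12 - 11.98)²/51 = 0.000005778 W
  P_R2 = (11.98 - 5.924)²/18000 = 0.002039 W
  P_R3 = (5.924 - 0.5386)²/16000 = 0.001813 W
  P_R4 = (0.5386 - 0)²/1600 = 0.0001813 W
P_total = P_R1 + P_R2 + P_R3 + P_R4 = 0.004039 W

Final answer: 0.004039 W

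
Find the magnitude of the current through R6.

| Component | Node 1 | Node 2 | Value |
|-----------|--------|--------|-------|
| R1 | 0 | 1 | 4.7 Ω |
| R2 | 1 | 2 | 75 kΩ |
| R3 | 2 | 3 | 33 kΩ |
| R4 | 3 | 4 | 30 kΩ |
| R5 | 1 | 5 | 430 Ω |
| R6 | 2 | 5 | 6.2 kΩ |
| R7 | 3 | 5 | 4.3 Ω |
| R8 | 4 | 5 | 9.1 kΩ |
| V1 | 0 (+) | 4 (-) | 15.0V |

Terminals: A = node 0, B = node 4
Nodal analysis, taking node 4 as the 0 V reference.
Source V1 fixes V_0 = 15 V.
KCL at each unknown node (sum of currents leaving = 0; resistances in Ω):
  Node 1: (V_1 - 15)/4.7 + (V_1 - V_2)/75000 + (V_1 - V_5)/430 = 0
  Node 2: (V_2 - V_1)/75000 + (V_2 - V_3)/33000 + (V_2 - V_5)/6200 = 0
  Node 3: (V_3 - V_2)/33000 + (V_3 - 0)/30000 + (V_3 - V_5)/4.3 = 0
  Node 5: (V_5 - V_1)/430 + (V_5 - V_2)/6200 + (V_5 - V_3)/4.3 + (V_5 - 0)/9100 = 0
Collecting terms (coefficients in siemens):
  0.2151·V_1 - 0.00001333·V_2 - 0.002326·V_5 = 3.191
  0.0002049·V_2 - 0.00001333·V_1 - 0.0000303·V_3 - 0.0001613·V_5 = 0
  0.2326·V_3 - 0.0000303·V_2 - 0.2326·V_5 = 0
  0.2352·V_5 - 0.002326·V_1 - 0.0001613·V_2 - 0.2326·V_3 = 0
Solving these 4 simultaneous equations (Gaussian elimination) gives:
  V_1 = 14.99 V, V_2 = 14.18 V, V_3 = 14.12 V, V_5 = 14.13 V
I_R6 = (V_2 - V_5)/R6 = (14.18 - 14.13)/6200 = 0.000009032 A
|I_R6| = 0.000009032 A

Final answer: |I_R6| = 9.032e-06 A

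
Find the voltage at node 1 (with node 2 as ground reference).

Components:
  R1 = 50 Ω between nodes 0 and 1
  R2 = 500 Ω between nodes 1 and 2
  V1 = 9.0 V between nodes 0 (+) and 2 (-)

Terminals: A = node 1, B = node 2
Nodal analysis, taking node 2 as the 0 V reference.
Source V1 fixes V_0 = 9 V.
KCL at each unknown node (sum of currents leaving = 0; resistances in Ω):
  Node 1: (V_1 - 9)/50 + (V_1 - 0)/500 = 0
Collecting terms: 0.022 × V_1 = 0.18  =>  V_1 = 8.182 V
The requested potential is V_1 = 8.182 V.

Final answer: V_1 = 8.182 V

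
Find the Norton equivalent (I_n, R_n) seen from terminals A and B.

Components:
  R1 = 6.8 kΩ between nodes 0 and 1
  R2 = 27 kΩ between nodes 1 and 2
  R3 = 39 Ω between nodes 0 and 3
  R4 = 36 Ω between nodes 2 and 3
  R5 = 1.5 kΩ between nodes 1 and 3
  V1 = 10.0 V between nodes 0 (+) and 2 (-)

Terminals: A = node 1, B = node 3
Find the Thévenin equivalent first; then I_n = V_th/R_th and R_n = R_th.
Step 1 — V_th is the open-circuit voltage V_A - V_B (nothing connected across the terminals).
Nodal analysis, taking node 2 as the 0 V reference.
Source V1 fixes V_0 = 10 V.
KCL at each unknown node (sum of currents leaving = 0; resistances in Ω):
  Node 1: (V_1 - 10)/6800 + (V_1 - 0)/27000 + (V_1 - V_3)/1500 = 0
  Node 3: (V_3 - 10)/39 + (V_3 - 0)/36 + (V_3 - V_1)/1500 = 0
Collecting terms (coefficients in siemens):
  0.0008508·V_1 - 0.0006667·V_3 = 0.001471
  0.05409·V_3 - 0.0006667·V_1 = 0.2564
Determinant D = (0.0008508)(0.05409) - (-0.0006667)(-0.0006667) = 0.00004557
V_1 = [(0.001471)(0.05409) - (-0.0006667)(0.2564)]/D = 5.497 V
V_3 = [(0.0008508)(0.2564) - (0.001471)(-0.0006667)]/D = 4.809 V
V_th = V_1 - V_3 = 5.497 - 4.809 = 0.688 V
Step 2 — R_th: zero the source — replace V1 by a short circuit (node 2 merges into node 0) — and find the resistance seen between A (node 1) and B (node 3).
Reduce the network between node 1 (A) and node 3 (B) by series/parallel combination:
  Rp1 = R1 ‖ R2 (parallel, both between nodes 0 and 1) = 1/(1/6800 + 1/27000) = 5432 Ω
  Rp2 = R3 ‖ R4 (parallel, both between nodes 0 and 3) = 1/(1/39 + 1/36) = 18.72 Ω
  Rs1 = Rp1 + Rp2 (series, joined only at node 0) = 5432 + 18.72 = 5451 Ω
  Rp3 = R5 ‖ Rs1 (parallel, both between nodes 1 and 3) = 1/(1/1500 + 1/5451) = 1176 Ω
R_th = 1.176 kΩ
I_n = V_th/R_th = 0.688/1176 = 0.0005849 A, and R_n = R_th = 1.176 kΩ

Final answer: I_n = 0.0005849 A, R_n = 1.176 kΩ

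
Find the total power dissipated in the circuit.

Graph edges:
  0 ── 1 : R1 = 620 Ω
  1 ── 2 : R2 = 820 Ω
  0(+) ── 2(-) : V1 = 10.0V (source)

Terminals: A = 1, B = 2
Nodal analysis, taking node 2 as the 0 V reference.
Source V1 fixes V_0 = 10 V.
KCL at each unknown node (sum of currents leaving = 0; resistances in Ω):
  Node 1: (V_1 - 10)/620 + (V_1 - 0)/820 = 0
Collecting terms: 0.002832 × V_1 = 0.01613  =>  V_1 = 5.694 V
Power in each resistor, P = (ΔV)²/R:
  P_R1 = (10 - 5.694)²/620 = 0.0299 W
  P_R2 = (5.694 - 0)²/820 = 0.03954 W
P_total = P_R1 + P_R2 = 0.06944 W

Final answer: 0.06944 W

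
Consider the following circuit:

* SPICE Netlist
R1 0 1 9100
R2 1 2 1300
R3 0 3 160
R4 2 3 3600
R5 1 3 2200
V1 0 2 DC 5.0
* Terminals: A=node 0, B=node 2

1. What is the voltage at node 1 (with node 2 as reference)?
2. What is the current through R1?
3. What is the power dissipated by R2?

Nodal analysis, taking node 2 as the 0 V reference.
Source V1 fixes V_0 = 5 V.
KCL at each unknown node (sum of currents leaving = 0; resistances in Ω):
  Node 1: (V_1 - 5)/9100 + (V_1 - 0)/1300 + (V_1 - V_3)/2200 = 0
  Node 3: (V_3 - 5)/160 + (V_3 - 0)/3600 + (V_3 - V_1)/2200 = 0
Collecting terms (coefficients in siemens):
  0.001334·V_1 - 0.0004545·V_3 = 0.0005495
  0.006982·V_3 - 0.0004545·V_1 = 0.03125
Determinant D = (0.001334)(0.006982) - (-0.0004545)(-0.0004545) = 0.000009105
V_1 = [(0.0005495)(0.006982) - (-0.0004545)(0.03125)]/D = 1.981 V
V_3 = [(0.001334)(0.03125) - (0.0005495)(-0.0004545)]/D = 4.605 V
Part 1:
  Read off the nodal solution: V_1 = 1.981 V
Part 2:
  I_R1 = (V_0 - V_1)/R1 = (5 - 1.981)/9100 = 0.0003317 A
  Magnitude: I_R1 = 0.0003317 A
Part 3:
  I_R2 = (V_1 - V_2)/R2 = (1.981 - 0)/1300 = 0.001524 A
  P_R2 = I_R2² × R2 = (0.001524)² × 1300 = 0.00302 W

Final answers:
1. V_1 = 1.981 V
2. I_R1 = 0.0003317 A
3. P_R2 = 0.00302 W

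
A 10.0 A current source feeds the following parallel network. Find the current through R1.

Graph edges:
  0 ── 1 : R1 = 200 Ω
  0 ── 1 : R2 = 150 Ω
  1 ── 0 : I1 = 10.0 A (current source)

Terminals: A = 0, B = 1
All resistors sit directly between nodes 0 and 1, so they are in parallel and share one voltage V; the full source current 10 A splits among them.
1/R_par = 1/200 + 1/150 = 0.01167 S  =>  R_par = 85.71 Ω
V = I × R_par = 10 × 85.71 = 857.1 V
I_R1 = V/R1 = 857.1/200 = 4.286 A

Final answer: 4.286 A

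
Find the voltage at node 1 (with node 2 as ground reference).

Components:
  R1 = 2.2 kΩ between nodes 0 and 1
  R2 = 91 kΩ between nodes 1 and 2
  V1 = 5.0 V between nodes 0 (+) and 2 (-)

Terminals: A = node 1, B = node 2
Nodal analysis, taking node 2 as the 0 V reference.
Source V1 fixes V_0 = 5 V.
KCL at each unknown node (sum of currents leaving = 0; resistances in Ω):
  Node 1: (V_1 - 5)/2200 + (V_1 - 0)/91000 = 0
Collecting terms: 0.0004655 × V_1 = 0.002273  =>  V_1 = 4.882 V
The requested potential is V_1 = 4.882 V.

Final answer: V_1 = 4.882 V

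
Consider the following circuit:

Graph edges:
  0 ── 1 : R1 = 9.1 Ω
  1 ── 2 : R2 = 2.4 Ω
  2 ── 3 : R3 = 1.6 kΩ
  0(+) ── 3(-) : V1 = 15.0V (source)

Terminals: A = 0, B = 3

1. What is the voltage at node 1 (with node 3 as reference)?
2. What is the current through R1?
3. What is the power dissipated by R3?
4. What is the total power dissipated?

Nodal analysis, taking node 3 as the 0 V reference.
Source V1 fixes V_0 = 15 V.
KCL at each unknown node (sum of currents leaving = 0; resistances in Ω):
  Node 1: (V_1 - 15)/9.1 + (V_1 - V_2)/2.4 = 0
  Node 2: (V_2 - V_1)/2.4 + (V_2 - 0)/1600 = 0
Collecting terms (coefficients in siemens):
  0.5266·V_1 - 0.4167·V_2 = 1.648
  0.4173·V_2 - 0.4167·V_1 = 0
Determinant D = (0.5266)(0.4173) - (-0.4167)(-0.4167) = 0.04612
V_1 = [(1.648)(0.4173) - (-0.4167)(0)]/D = 14.92 V
V_2 = [(0.5266)(0) - (1.648)(-0.4167)]/D = 14.89 V
Part 1:
  Read off the nodal solution: V_1 = 14.92 V
Part 2:
  I_R1 = (V_0 - V_1)/R1 = (15 - 14.92)/9.1 = 0.009308 A
  Magnitude: I_R1 = 0.009308 A
Part 3:
  I_R3 = (V_2 - V_3)/R3 = (14.89 - 0)/1600 = 0.009308 A
  P_R3 = I_R3² × R3 = (0.009308)² × 1600 = 0.1386 W
Part 4:
  Power in each resistor, P = (ΔV)²/R:
    P_R1 = (15 - 14.92)²/9.1 = 0.0007884 W
    P_R2 = (14.92 - 14.89)²/2.4 = 0.0002079 W
    P_R3 = (14.89 - 0)²/1600 = 0.1386 W
  P_total = P_R1 + P_R2 + P_R3 = 0.1396 W

Final answers:
1. V_1 = 14.92 V
2. I_R1 = 0.009308 A
3. P_R3 = 0.1386 W
4. P_total = 0.1396 W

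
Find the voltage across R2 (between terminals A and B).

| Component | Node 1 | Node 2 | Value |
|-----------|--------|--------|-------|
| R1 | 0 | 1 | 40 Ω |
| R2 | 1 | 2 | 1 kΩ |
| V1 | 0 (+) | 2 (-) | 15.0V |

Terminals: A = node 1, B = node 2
R1 and R2 are in series across V1 (node 0 → node 1 → node 2), and the output A–B is taken across R2, so this is a voltage divider.
Series current: I = V1/(R1 + R2) = 15/(40 + 1000) = 15/1040 = 0.01442 A
V_R2 = I × R2 = V1 × R2/(R1 + R2) = 15 × 1000/1040 = 14.42 V

Final answer: 14.42 V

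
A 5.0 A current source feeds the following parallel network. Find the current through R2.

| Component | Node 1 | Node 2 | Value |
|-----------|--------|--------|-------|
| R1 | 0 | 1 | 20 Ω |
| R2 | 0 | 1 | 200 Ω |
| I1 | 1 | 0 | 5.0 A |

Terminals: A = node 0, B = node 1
All resistors sit directly between nodes 0 and 1, so they are in parallel and share one voltage V; the full source current 5 A splits among them.
1/R_par = 1/20 + 1/200 = 0.055 S  =>  R_par = 18.18 Ω
V = I × R_par = 5 × 18.18 = 90.91 V
I_R2 = V/R2 = 90.91/200 = 0.4545 A

Final answer: 0.4545 A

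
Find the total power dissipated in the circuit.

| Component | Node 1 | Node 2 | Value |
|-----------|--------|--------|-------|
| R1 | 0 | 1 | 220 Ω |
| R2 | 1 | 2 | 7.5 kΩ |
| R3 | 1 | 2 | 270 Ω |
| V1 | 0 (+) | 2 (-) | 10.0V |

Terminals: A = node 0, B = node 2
Nodal analysis, taking node 2 as the 0 V reference.
Source V1 fixes V_0 = 10 V.
KCL at each unknown node (sum of currents leaving = 0; resistances in Ω):
  Node 1: (V_1 - 10)/220 + (V_1 - 0)/7500 + (V_1 - 0)/270 = 0
Collecting terms: 0.008382 × V_1 = 0.04545  =>  V_1 = 5.423 V
Power in each resistor, P = (ΔV)²/R:
  P_R1 = (10 - 5.423)²/220 = 0.09524 W
  P_R2 = (5.423 - 0)²/7500 = 0.003921 W
  P_R3 = (5.423 - 0)²/270 = 0.1089 W
P_total = P_R1 + P_R2 + P_R3 = 0.2081 W

Final answer: 0.2081 W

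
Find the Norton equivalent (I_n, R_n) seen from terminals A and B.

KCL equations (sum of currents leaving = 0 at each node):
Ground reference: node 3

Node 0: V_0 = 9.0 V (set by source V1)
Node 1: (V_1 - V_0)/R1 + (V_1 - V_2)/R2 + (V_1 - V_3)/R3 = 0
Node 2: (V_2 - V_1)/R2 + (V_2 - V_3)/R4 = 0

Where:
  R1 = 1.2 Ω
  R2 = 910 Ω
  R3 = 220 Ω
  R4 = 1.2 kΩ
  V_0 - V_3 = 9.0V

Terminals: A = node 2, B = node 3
Find the Thévenin equivalent first; then I_n = V_th/R_th and R_n = R_th.
Step 1 — V_th is the open-circuit voltage V_A - V_B (nothing connected across the terminals).
Nodal analysis, taking node 3 as the 0 V reference.
Source V1 fixes V_0 = 9 V.
KCL at each unknown node (sum of currents leaving = 0; resistances in Ω):
  Node 1: (V_1 - 9)/1.2 + (V_1 - V_2)/910 + (V_1 - 0)/220 = 0
  Node 2: (V_2 - V_1)/910 + (V_2 - 0)/1200 = 0
Collecting terms (coefficients in siemens):
  0.839·V_1 - 0.001099·V_2 = 7.5
  0.001932·V_2 - 0.001099·V_1 = 0
Determinant D = (0.839)(0.001932) - (-0.001099)(-0.001099) = 0.00162
V_1 = [(7.5)(0.001932) - (-0.001099)(0)]/D = 8.946 V
V_2 = [(0.839)(0) - (7.5)(-0.001099)]/D = 5.088 V
V_th = V_2 - V_3 = 5.088 - 0 = 5.088 V
Step 2 — R_th: zero the source — replace V1 by a short circuit (node 3 merges into node 0) — and find the resistance seen between A (node 2) and B (node 0).
Reduce the network between node 2 (A) and node 0 (B) by series/parallel combination:
  Rp1 = R1 ‖ R3 (parallel, both between nodes 0 and 1) = 1/(1/1.2 + 1/220) = 1.193 Ω
  Rs1 = R2 + Rp1 (series, joined only at node 1) = 910 + 1.193 = 911.2 Ω
  Rp2 = R4 ‖ Rs1 (parallel, both between nodes 0 and 2) = 1/(1/1200 + 1/911.2) = 517.9 Ω
R_th = 517.9 Ω
I_n = V_th/R_th = 5.088/517.9 = 0.009824 A, and R_n = R_th = 517.9 Ω

Final answer: I_n = 0.009824 A, R_n = 517.9 Ω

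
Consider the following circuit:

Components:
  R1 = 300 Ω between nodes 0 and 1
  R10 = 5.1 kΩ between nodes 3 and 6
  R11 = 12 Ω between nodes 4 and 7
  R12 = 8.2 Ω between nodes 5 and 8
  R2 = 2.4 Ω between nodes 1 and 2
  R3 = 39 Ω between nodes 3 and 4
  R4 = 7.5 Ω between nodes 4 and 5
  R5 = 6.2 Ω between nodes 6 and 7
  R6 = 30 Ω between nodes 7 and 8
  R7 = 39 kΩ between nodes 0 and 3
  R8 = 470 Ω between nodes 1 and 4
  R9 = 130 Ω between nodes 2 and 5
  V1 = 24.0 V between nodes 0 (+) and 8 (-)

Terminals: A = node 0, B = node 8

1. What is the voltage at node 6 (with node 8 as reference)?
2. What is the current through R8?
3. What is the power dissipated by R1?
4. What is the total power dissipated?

Nodal analysis, taking node 8 as the 0 V reference.
Source V1 fixes V_0 = 24 V.
KCL at each unknown node (sum of currents leaving = 0; resistances in Ω):
  Node 1: (V_1 - 24)/300 + (V_1 - V_2)/2.4 + (V_1 - V_4)/470 = 0
  Node 2: (V_2 - V_1)/2.4 + (V_2 - V_5)/130 = 0
  Node 3: (V_3 - V_4)/39 + (V_3 - 24)/39000 + (V_3 - V_6)/5100 = 0
  Node 4: (V_4 - V_3)/39 + (V_4 - V_5)/7.5 + (V_4 - V_1)/470 + (V_4 - V_7)/12 = 0
  Node 5: (V_5 - V_4)/7.5 + (V_5 - V_2)/130 + (V_5 - 0)/8.2 = 0
  Node 6: (V_6 - V_7)/6.2 + (V_6 - V_3)/5100 = 0
  Node 7: (V_7 - V_6)/6.2 + (V_7 - 0)/30 + (V_7 - V_4)/12 = 0
Collecting terms (coefficients in siemens):
  0.4221·V_1 - 0.4167·V_2 - 0.002128·V_4 = 0.08
  0.4244·V_2 - 0.4167·V_1 - 0.007692·V_5 = 0
  0.02586·V_3 - 0.02564·V_4 - 0.0001961·V_6 = 0.0006154
  0.2444·V_4 - 0.002128·V_1 - 0.02564·V_3 - 0.1333·V_5 - 0.08333·V_7 = 0
  0.263·V_5 - 0.007692·V_2 - 0.1333·V_4 = 0
  0.1615·V_6 - 0.0001961·V_3 - 0.1613·V_7 = 0
  0.278·V_7 - 0.08333·V_4 - 0.1613·V_6 = 0
Solving these 7 simultaneous equations (Gaussian elimination) gives:
  V_1 = 6.45 V, V_2 = 6.34 V, V_3 = 0.4484 V, V_4 = 0.426 V
  V_5 = 0.4014 V, V_6 = 0.3047 V, V_7 = 0.3045 V
Part 1:
  Read off the nodal solution: V_6 = 0.3047 V
Part 2:
  I_R8 = (V_1 - V_4)/R8 = (6.45 - 0.426)/470 = 0.01282 A
  Magnitude: I_R8 = 0.01282 A
Part 3:
  I_R1 = (V_0 - V_1)/R1 = (24 - 6.45)/300 = 0.0585 A
  P_R1 = I_R1² × R1 = (0.0585)² × 300 = 1.027 W
Part 4:
  Power in each resistor, P = (ΔV)²/R:
    P_R1 = (24 - 6.45)²/300 = 1.027 W
    P_R2 = (6.45 - 6.34)²/2.4 = 0.005009 W
    P_R3 = (0.4484 - 0.426)²/39 = 0.00001293 W
    P_R4 = (0.426 - 0.4014)²/7.5 = 0.00008024 W
    P_R5 = (0.3047 - 0.3045)²/6.2 = 0.000000004925 W
    P_R6 = (0.3045 - 0)²/30 = 0.003091 W
    P_R7 = (24 - 0.4484)²/39000 = 0.01422 W
    P_R8 = (6.45 - 0.426)²/470 = 0.07721 W
    P_R9 = (6.34 - 0.4014)²/130 = 0.2713 W
    P_R10 = (0.4484 - 0.3047)²/5100 = 0.000004051 W
    P_R11 = (0.426 - 0.3045)²/12 = 0.001229 W
    P_R12 = (0.4014 - 0)²/8.2 = 0.01965 W
  P_total = P_R1 + P_R2 + P_R3 + P_R4 + P_R5 + P_R6 + P_R7 + P_R8 + P_R9 + P_R10 + P_R11 + P_R12 = 1.419 W

Final answers:
1. V_6 = 0.3047 V
2. I_R8 = 0.01282 A
3. P_R1 = 1.027 W
4. P_total = 1.419 W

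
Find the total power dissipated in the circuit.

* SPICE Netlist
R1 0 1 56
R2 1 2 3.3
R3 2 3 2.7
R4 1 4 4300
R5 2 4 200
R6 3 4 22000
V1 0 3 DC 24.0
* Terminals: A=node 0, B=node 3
Nodal analysis, taking node 3 as the 0 V reference.
Source V1 fixes V_0 = 24 V.
KCL at each unknown node (sum of currents leaving = 0; resistances in Ω):
  Node 1: (V_1 - 24)/56 + (V_1 - V_2)/3.3 + (V_1 - V_4)/4300 = 0
  Node 2: (V_2 - V_1)/3.3 + (V_2 - 0)/2.7 + (V_2 - V_4)/200 = 0
  Node 4: (V_4 - V_1)/4300 + (V_4 - V_2)/200 + (V_4 - 0)/22000 = 0
Collecting terms (coefficients in siemens):
  0.3211·V_1 - 0.303·V_2 - 0.0002326·V_4 = 0.4286
  0.6784·V_2 - 0.303·V_1 - 0.005·V_4 = 0
  0.005278·V_4 - 0.0002326·V_1 - 0.005·V_2 = 0
Solving these 3 simultaneous equations (Gaussian elimination) gives:
  V_1 = 2.322 V, V_2 = 1.045 V, V_4 = 1.092 V
Power in each resistor, P = (ΔV)²/R:
  P_R1 = (24 - 2.322)²/56 = 8.392 W
  P_R2 = (2.322 - 1.045)²/3.3 = 0.4938 W
  P_R3 = (1.045 - 0)²/2.7 = 0.4045 W
  P_R4 = (2.322 - 1.092)²/4300 = 0.0003514 W
  P_R5 = (1.045 - 1.092)²/200 = 0.00001116 W
  P_R6 = (0 - 1.092)²/22000 = 0.00005423 W
P_total = P_R1 + P_R2 + P_R3 + P_R4 + P_R5 + P_R6 = 9.291 W

Final answer: 9.291 W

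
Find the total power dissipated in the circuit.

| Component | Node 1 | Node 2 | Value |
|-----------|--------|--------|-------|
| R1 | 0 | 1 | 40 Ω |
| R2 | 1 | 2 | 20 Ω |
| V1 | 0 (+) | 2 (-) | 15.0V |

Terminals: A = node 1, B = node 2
Nodal analysis, taking node 2 as the 0 V reference.
Source V1 fixes V_0 = 15 V.
KCL at each unknown node (sum of currents leaving = 0; resistances in Ω):
  Node 1: (V_1 - 15)/40 + (V_1 - 0)/20 = 0
Collecting terms: 0.075 × V_1 = 0.375  =>  V_1 = 5 V
Power in each resistor, P = (ΔV)²/R:
  P_R1 = (15 - 5)²/40 = 2.5 W
  P_R2 = (5 - 0)²/20 = 1.25 W
P_total = P_R1 + P_R2 = 3.75 W

Final answer: 3.75 W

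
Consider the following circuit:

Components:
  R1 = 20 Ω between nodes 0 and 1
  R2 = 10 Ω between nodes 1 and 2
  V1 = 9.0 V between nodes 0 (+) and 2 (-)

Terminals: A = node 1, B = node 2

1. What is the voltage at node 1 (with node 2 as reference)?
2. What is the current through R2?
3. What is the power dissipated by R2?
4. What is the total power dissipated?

Nodal analysis, taking node 2 as the 0 V reference.
Source V1 fixes V_0 = 9 V.
KCL at each unknown node (sum of currents leaving = 0; resistances in Ω):
  Node 1: (V_1 - 9)/20 + (V_1 - 0)/10 = 0
Collecting terms: 0.15 × V_1 = 0.45  =>  V_1 = 3 V
Part 1:
  Read off the nodal solution: V_1 = 3 V
Part 2:
  I_R2 = (V_1 - V_2)/R2 = (3 - 0)/10 = 0.3 A
  Magnitude: I_R2 = 0.3 A
Part 3:
  I_R2 = (V_1 - V_2)/R2 = (3 - 0)/10 = 0.3 A
  P_R2 = I_R2² × R2 = (0.3)² × 10 = 0.9 W
Part 4:
  Power in each resistor, P = (ΔV)²/R:
    P_R1 = (9 - 3)²/20 = 1.8 W
    P_R2 = (3 - 0)²/10 = 0.9 W
  P_total = P_R1 + P_R2 = 2.7 W

Final answers:
1. V_1 = 3 V
2. I_R2 = 0.3 A
3. P_R2 = 0.9 W
4. P_total = 2.7 W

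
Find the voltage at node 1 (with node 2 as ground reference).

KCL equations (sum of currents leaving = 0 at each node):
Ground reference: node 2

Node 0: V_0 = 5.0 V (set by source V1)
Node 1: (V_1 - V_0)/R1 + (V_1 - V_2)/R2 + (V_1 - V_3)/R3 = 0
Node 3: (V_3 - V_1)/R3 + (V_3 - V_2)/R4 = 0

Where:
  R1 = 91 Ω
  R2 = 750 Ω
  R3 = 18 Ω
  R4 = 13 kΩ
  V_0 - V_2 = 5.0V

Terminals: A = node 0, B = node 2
Nodal analysis, taking node 2 as the 0 V reference.
Source V1 fixes V_0 = 5 V.
KCL at each unknown node (sum of currents leaving = 0; resistances in Ω):
  Node 1: (V_1 - 5)/91 + (V_1 - 0)/750 + (V_1 - V_3)/18 = 0
  Node 3: (V_3 - V_1)/18 + (V_3 - 0)/13000 = 0
Collecting terms (coefficients in siemens):
  0.06788·V_1 - 0.05556·V_3 = 0.05495
  0.05563·V_3 - 0.05556·V_1 = 0
Determinant D = (0.06788)(0.05563) - (-0.05556)(-0.05556) = 0.0006898
V_1 = [(0.05495)(0.05563) - (-0.05556)(0)]/D = 4.431 V
V_3 = [(0.06788)(0) - (0.05495)(-0.05556)]/D = 4.425 V
The requested potential is V_1 = 4.431 V.

Final answer: V_1 = 4.431 V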